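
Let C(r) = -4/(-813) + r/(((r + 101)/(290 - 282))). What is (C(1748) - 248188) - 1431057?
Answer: -2524291839677/1503237 ≈ -1.6792e+6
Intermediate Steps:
C(r) = 4/813 + r/(101/8 + r/8) (C(r) = -4*(-1/813) + r/(((101 + r)/8)) = 4/813 + r/(((101 + r)*(1/8))) = 4/813 + r/(101/8 + r/8))
(C(1748) - 248188) - 1431057 = (4*(101 + 1627*1748)/(813*(101 + 1748)) - 248188) - 1431057 = ((4/813)*(101 + 2843996)/1849 - 248188) - 1431057 = ((4/813)*(1/1849)*2844097 - 248188) - 1431057 = (11376388/1503237 - 248188) - 1431057 = -373074008168/1503237 - 1431057 = -2524291839677/1503237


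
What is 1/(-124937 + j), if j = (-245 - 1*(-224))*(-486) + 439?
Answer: -1/114292 ≈ -8.7495e-6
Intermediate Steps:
j = 10645 (j = (-245 + 224)*(-486) + 439 = -21*(-486) + 439 = 10206 + 439 = 10645)
1/(-124937 + j) = 1/(-124937 + 10645) = 1/(-114292) = -1/114292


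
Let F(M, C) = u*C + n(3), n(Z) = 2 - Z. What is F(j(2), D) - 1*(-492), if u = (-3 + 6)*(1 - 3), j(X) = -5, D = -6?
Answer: 527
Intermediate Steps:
u = -6 (u = 3*(-2) = -6)
F(M, C) = -1 - 6*C (F(M, C) = -6*C + (2 - 1*3) = -6*C + (2 - 3) = -6*C - 1 = -1 - 6*C)
F(j(2), D) - 1*(-492) = (-1 - 6*(-6)) - 1*(-492) = (-1 + 36) + 492 = 35 + 492 = 527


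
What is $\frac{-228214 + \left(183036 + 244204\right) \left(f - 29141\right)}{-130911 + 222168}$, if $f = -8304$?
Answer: $- \frac{280670702}{1601} \approx -1.7531 \cdot 10^{5}$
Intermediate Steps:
$\frac{-228214 + \left(183036 + 244204\right) \left(f - 29141\right)}{-130911 + 222168} = \frac{-228214 + \left(183036 + 244204\right) \left(-8304 - 29141\right)}{-130911 + 222168} = \frac{-228214 + 427240 \left(-37445\right)}{91257} = \left(-228214 - 15998001800\right) \frac{1}{91257} = \left(-15998230014\right) \frac{1}{91257} = - \frac{280670702}{1601}$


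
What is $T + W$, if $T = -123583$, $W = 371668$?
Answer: $248085$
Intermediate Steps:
$T + W = -123583 + 371668 = 248085$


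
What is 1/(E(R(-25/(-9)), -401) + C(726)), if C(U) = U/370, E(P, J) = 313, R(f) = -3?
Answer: 185/58268 ≈ 0.0031750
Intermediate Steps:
C(U) = U/370 (C(U) = U*(1/370) = U/370)
1/(E(R(-25/(-9)), -401) + C(726)) = 1/(313 + (1/370)*726) = 1/(313 + 363/185) = 1/(58268/185) = 185/58268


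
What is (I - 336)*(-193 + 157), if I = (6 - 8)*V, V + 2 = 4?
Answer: 12240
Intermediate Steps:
V = 2 (V = -2 + 4 = 2)
I = -4 (I = (6 - 8)*2 = -2*2 = -4)
(I - 336)*(-193 + 157) = (-4 - 336)*(-193 + 157) = -340*(-36) = 12240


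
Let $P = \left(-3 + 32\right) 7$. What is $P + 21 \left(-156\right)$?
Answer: $-3073$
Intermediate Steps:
$P = 203$ ($P = 29 \cdot 7 = 203$)
$P + 21 \left(-156\right) = 203 + 21 \left(-156\right) = 203 - 3276 = -3073$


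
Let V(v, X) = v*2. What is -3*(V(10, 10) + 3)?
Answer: -69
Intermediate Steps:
V(v, X) = 2*v
-3*(V(10, 10) + 3) = -3*(2*10 + 3) = -3*(20 + 3) = -3*23 = -69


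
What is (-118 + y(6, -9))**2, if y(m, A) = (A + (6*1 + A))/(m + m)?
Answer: 14161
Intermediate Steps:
y(m, A) = (6 + 2*A)/(2*m) (y(m, A) = (A + (6 + A))/((2*m)) = (6 + 2*A)*(1/(2*m)) = (6 + 2*A)/(2*m))
(-118 + y(6, -9))**2 = (-118 + (3 - 9)/6)**2 = (-118 + (1/6)*(-6))**2 = (-118 - 1)**2 = (-119)**2 = 14161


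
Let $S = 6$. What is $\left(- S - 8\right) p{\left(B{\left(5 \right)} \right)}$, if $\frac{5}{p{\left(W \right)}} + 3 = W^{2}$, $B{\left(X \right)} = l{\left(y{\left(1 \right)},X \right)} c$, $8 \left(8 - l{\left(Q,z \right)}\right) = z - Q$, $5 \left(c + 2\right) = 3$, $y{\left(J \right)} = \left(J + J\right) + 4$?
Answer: $- \frac{4480}{8089} \approx -0.55384$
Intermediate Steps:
$y{\left(J \right)} = 4 + 2 J$ ($y{\left(J \right)} = 2 J + 4 = 4 + 2 J$)
$c = - \frac{7}{5}$ ($c = -2 + \frac{1}{5} \cdot 3 = -2 + \frac{3}{5} = - \frac{7}{5} \approx -1.4$)
$l{\left(Q,z \right)} = 8 - \frac{z}{8} + \frac{Q}{8}$ ($l{\left(Q,z \right)} = 8 - \frac{z - Q}{8} = 8 + \left(- \frac{z}{8} + \frac{Q}{8}\right) = 8 - \frac{z}{8} + \frac{Q}{8}$)
$B{\left(X \right)} = - \frac{49}{4} + \frac{7 X}{40}$ ($B{\left(X \right)} = \left(8 - \frac{X}{8} + \frac{4 + 2 \cdot 1}{8}\right) \left(- \frac{7}{5}\right) = \left(8 - \frac{X}{8} + \frac{4 + 2}{8}\right) \left(- \frac{7}{5}\right) = \left(8 - \frac{X}{8} + \frac{1}{8} \cdot 6\right) \left(- \frac{7}{5}\right) = \left(8 - \frac{X}{8} + \frac{3}{4}\right) \left(- \frac{7}{5}\right) = \left(\frac{35}{4} - \frac{X}{8}\right) \left(- \frac{7}{5}\right) = - \frac{49}{4} + \frac{7 X}{40}$)
$p{\left(W \right)} = \frac{5}{-3 + W^{2}}$
$\left(- S - 8\right) p{\left(B{\left(5 \right)} \right)} = \left(\left(-1\right) 6 - 8\right) \frac{5}{-3 + \left(- \frac{49}{4} + \frac{7}{40} \cdot 5\right)^{2}} = \left(-6 - 8\right) \frac{5}{-3 + \left(- \frac{49}{4} + \frac{7}{8}\right)^{2}} = - 14 \frac{5}{-3 + \left(- \frac{91}{8}\right)^{2}} = - 14 \frac{5}{-3 + \frac{8281}{64}} = - 14 \frac{5}{\frac{8089}{64}} = - 14 \cdot 5 \cdot \frac{64}{8089} = \left(-14\right) \frac{320}{8089} = - \frac{4480}{8089}$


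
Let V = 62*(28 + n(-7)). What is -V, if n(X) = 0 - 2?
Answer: -1612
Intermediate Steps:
n(X) = -2
V = 1612 (V = 62*(28 - 2) = 62*26 = 1612)
-V = -1*1612 = -1612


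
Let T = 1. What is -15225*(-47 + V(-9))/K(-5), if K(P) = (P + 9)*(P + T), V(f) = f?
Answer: -106575/2 ≈ -53288.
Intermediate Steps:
K(P) = (1 + P)*(9 + P) (K(P) = (P + 9)*(P + 1) = (9 + P)*(1 + P) = (1 + P)*(9 + P))
-15225*(-47 + V(-9))/K(-5) = -15225*(-47 - 9)/(9 + (-5)**2 + 10*(-5)) = -(-852600)/(9 + 25 - 50) = -(-852600)/(-16) = -(-852600)*(-1)/16 = -15225*7/2 = -106575/2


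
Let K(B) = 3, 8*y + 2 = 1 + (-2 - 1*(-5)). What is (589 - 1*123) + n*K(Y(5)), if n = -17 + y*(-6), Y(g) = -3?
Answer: 821/2 ≈ 410.50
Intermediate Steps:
y = 1/4 (y = -1/4 + (1 + (-2 - 1*(-5)))/8 = -1/4 + (1 + (-2 + 5))/8 = -1/4 + (1 + 3)/8 = -1/4 + (1/8)*4 = -1/4 + 1/2 = 1/4 ≈ 0.25000)
n = -37/2 (n = -17 + (1/4)*(-6) = -17 - 3/2 = -37/2 ≈ -18.500)
(589 - 1*123) + n*K(Y(5)) = (589 - 1*123) - 37/2*3 = (589 - 123) - 111/2 = 466 - 111/2 = 821/2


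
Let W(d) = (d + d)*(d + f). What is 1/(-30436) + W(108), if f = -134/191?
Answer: 134731162753/5813276 ≈ 23176.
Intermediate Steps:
f = -134/191 (f = -134*1/191 = -134/191 ≈ -0.70157)
W(d) = 2*d*(-134/191 + d) (W(d) = (d + d)*(d - 134/191) = (2*d)*(-134/191 + d) = 2*d*(-134/191 + d))
1/(-30436) + W(108) = 1/(-30436) + (2/191)*108*(-134 + 191*108) = -1/30436 + (2/191)*108*(-134 + 20628) = -1/30436 + (2/191)*108*20494 = -1/30436 + 4426704/191 = 134731162753/5813276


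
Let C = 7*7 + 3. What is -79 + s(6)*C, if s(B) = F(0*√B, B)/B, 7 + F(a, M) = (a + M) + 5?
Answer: -133/3 ≈ -44.333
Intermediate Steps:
F(a, M) = -2 + M + a (F(a, M) = -7 + ((a + M) + 5) = -7 + ((M + a) + 5) = -7 + (5 + M + a) = -2 + M + a)
C = 52 (C = 49 + 3 = 52)
s(B) = (-2 + B)/B (s(B) = (-2 + B + 0*√B)/B = (-2 + B + 0)/B = (-2 + B)/B)
-79 + s(6)*C = -79 + ((-2 + 6)/6)*52 = -79 + ((⅙)*4)*52 = -79 + (⅔)*52 = -79 + 104/3 = -133/3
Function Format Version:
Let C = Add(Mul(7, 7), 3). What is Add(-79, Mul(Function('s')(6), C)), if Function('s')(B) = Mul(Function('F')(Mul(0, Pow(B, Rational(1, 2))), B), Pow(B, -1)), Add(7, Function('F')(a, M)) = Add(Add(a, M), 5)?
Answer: Rational(-133, 3) ≈ -44.333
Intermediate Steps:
Function('F')(a, M) = Add(-2, M, a) (Function('F')(a, M) = Add(-7, Add(Add(a, M), 5)) = Add(-7, Add(Add(M, a), 5)) = Add(-7, Add(5, M, a)) = Add(-2, M, a))
C = 52 (C = Add(49, 3) = 52)
Function('s')(B) = Mul(Pow(B, -1), Add(-2, B)) (Function('s')(B) = Mul(Add(-2, B, Mul(0, Pow(B, Rational(1, 2)))), Pow(B, -1)) = Mul(Add(-2, B, 0), Pow(B, -1)) = Mul(Add(-2, B), Pow(B, -1)) = Mul(Pow(B, -1), Add(-2, B)))
Add(-79, Mul(Function('s')(6), C)) = Add(-79, Mul(Mul(Pow(6, -1), Add(-2, 6)), 52)) = Add(-79, Mul(Mul(Rational(1, 6), 4), 52)) = Add(-79, Mul(Rational(2, 3), 52)) = Add(-79, Rational(104, 3)) = Rational(-133, 3)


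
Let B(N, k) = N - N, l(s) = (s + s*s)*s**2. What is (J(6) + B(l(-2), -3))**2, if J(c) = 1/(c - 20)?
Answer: 1/196 ≈ 0.0051020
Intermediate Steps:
J(c) = 1/(-20 + c)
l(s) = s**2*(s + s**2) (l(s) = (s + s**2)*s**2 = s**2*(s + s**2))
B(N, k) = 0
(J(6) + B(l(-2), -3))**2 = (1/(-20 + 6) + 0)**2 = (1/(-14) + 0)**2 = (-1/14 + 0)**2 = (-1/14)**2 = 1/196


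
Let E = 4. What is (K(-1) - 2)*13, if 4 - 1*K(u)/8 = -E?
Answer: 806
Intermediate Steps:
K(u) = 64 (K(u) = 32 - (-8)*4 = 32 - 8*(-4) = 32 + 32 = 64)
(K(-1) - 2)*13 = (64 - 2)*13 = 62*13 = 806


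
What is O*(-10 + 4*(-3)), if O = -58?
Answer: 1276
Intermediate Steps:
O*(-10 + 4*(-3)) = -58*(-10 + 4*(-3)) = -58*(-10 - 12) = -58*(-22) = 1276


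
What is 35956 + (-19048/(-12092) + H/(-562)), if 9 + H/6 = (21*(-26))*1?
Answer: 30549663045/849463 ≈ 35964.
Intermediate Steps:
H = -3330 (H = -54 + 6*((21*(-26))*1) = -54 + 6*(-546*1) = -54 + 6*(-546) = -54 - 3276 = -3330)
35956 + (-19048/(-12092) + H/(-562)) = 35956 + (-19048/(-12092) - 3330/(-562)) = 35956 + (-19048*(-1/12092) - 3330*(-1/562)) = 35956 + (4762/3023 + 1665/281) = 35956 + 6371417/849463 = 30549663045/849463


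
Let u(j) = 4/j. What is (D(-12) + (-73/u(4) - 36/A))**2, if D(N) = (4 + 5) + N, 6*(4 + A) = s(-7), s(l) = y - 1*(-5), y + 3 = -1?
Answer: 2347024/529 ≈ 4436.7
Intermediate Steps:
y = -4 (y = -3 - 1 = -4)
s(l) = 1 (s(l) = -4 - 1*(-5) = -4 + 5 = 1)
A = -23/6 (A = -4 + (1/6)*1 = -4 + 1/6 = -23/6 ≈ -3.8333)
D(N) = 9 + N
(D(-12) + (-73/u(4) - 36/A))**2 = ((9 - 12) + (-73/1 - 36/(-23/6)))**2 = (-3 + (-73/1 - 36*(-6/23)))**2 = (-3 + (-73/1 + 216/23))**2 = (-3 + (-73*1 + 216/23))**2 = (-3 + (-73 + 216/23))**2 = (-3 - 1463/23)**2 = (-1532/23)**2 = 2347024/529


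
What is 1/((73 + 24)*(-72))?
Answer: -1/6984 ≈ -0.00014318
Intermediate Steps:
1/((73 + 24)*(-72)) = 1/(97*(-72)) = 1/(-6984) = -1/6984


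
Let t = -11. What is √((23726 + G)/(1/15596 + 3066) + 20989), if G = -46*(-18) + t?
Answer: √48009603766054913377/47817337 ≈ 144.90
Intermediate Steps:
G = 817 (G = -46*(-18) - 11 = 828 - 11 = 817)
√((23726 + G)/(1/15596 + 3066) + 20989) = √((23726 + 817)/(1/15596 + 3066) + 20989) = √(24543/(1/15596 + 3066) + 20989) = √(24543/(47817337/15596) + 20989) = √(24543*(15596/47817337) + 20989) = √(382772628/47817337 + 20989) = √(1004020858921/47817337) = √48009603766054913377/47817337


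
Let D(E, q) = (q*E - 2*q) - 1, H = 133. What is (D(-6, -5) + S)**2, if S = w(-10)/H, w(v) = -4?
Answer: 26863489/17689 ≈ 1518.7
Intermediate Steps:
D(E, q) = -1 - 2*q + E*q (D(E, q) = (E*q - 2*q) - 1 = (-2*q + E*q) - 1 = -1 - 2*q + E*q)
S = -4/133 ≈ -0.030075
(D(-6, -5) + S)**2 = ((-1 - 2*(-5) - 6*(-5)) - 4/133)**2 = ((-1 + 10 + 30) - 4/133)**2 = (39 - 4/133)**2 = (5183/133)**2 = 26863489/17689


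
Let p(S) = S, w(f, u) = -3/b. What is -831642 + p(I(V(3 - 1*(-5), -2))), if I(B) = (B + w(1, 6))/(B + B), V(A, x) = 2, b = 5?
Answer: -16632833/20 ≈ -8.3164e+5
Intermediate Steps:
w(f, u) = -⅗ (w(f, u) = -3/5 = -3*⅕ = -⅗)
I(B) = (-⅗ + B)/(2*B) (I(B) = (B - ⅗)/(B + B) = (-⅗ + B)/((2*B)) = (-⅗ + B)*(1/(2*B)) = (-⅗ + B)/(2*B))
-831642 + p(I(V(3 - 1*(-5), -2))) = -831642 + (⅒)*(-3 + 5*2)/2 = -831642 + (⅒)*(½)*(-3 + 10) = -831642 + (⅒)*(½)*7 = -831642 + 7/20 = -16632833/20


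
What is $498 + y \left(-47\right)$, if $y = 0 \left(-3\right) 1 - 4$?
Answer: $686$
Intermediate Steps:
$y = -4$ ($y = 0 \cdot 1 - 4 = 0 - 4 = -4$)
$498 + y \left(-47\right) = 498 - -188 = 498 + 188 = 686$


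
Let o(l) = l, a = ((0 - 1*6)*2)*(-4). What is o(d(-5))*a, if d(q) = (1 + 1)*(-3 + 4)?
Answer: 96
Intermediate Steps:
d(q) = 2 (d(q) = 2*1 = 2)
a = 48 (a = ((0 - 6)*2)*(-4) = -6*2*(-4) = -12*(-4) = 48)
o(d(-5))*a = 2*48 = 96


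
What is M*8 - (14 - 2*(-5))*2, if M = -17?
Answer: -184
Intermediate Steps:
M*8 - (14 - 2*(-5))*2 = -17*8 - (14 - 2*(-5))*2 = -136 - (14 + 10)*2 = -136 - 24*2 = -136 - 1*48 = -136 - 48 = -184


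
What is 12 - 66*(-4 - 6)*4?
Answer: 2652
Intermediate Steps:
12 - 66*(-4 - 6)*4 = 12 - (-660)*4 = 12 - 66*(-40) = 12 + 2640 = 2652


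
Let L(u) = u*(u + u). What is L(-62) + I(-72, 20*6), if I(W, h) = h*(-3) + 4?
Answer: 7332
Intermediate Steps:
L(u) = 2*u**2 (L(u) = u*(2*u) = 2*u**2)
I(W, h) = 4 - 3*h (I(W, h) = -3*h + 4 = 4 - 3*h)
L(-62) + I(-72, 20*6) = 2*(-62)**2 + (4 - 60*6) = 2*3844 + (4 - 3*120) = 7688 + (4 - 360) = 7688 - 356 = 7332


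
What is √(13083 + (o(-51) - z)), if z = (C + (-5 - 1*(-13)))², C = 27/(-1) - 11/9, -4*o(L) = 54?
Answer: √4102022/18 ≈ 112.52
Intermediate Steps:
o(L) = -27/2 (o(L) = -¼*54 = -27/2)
C = -254/9 (C = 27*(-1) - 11*⅑ = -27 - 11/9 = -254/9 ≈ -28.222)
z = 33124/81 (z = (-254/9 + (-5 - 1*(-13)))² = (-254/9 + (-5 + 13))² = (-254/9 + 8)² = (-182/9)² = 33124/81 ≈ 408.94)
√(13083 + (o(-51) - z)) = √(13083 + (-27/2 - 1*33124/81)) = √(13083 + (-27/2 - 33124/81)) = √(13083 - 68435/162) = √(2051011/162) = √4102022/18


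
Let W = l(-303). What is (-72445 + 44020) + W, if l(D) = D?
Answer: -28728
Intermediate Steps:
W = -303
(-72445 + 44020) + W = (-72445 + 44020) - 303 = -28425 - 303 = -28728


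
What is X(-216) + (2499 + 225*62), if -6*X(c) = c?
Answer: 16485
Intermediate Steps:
X(c) = -c/6
X(-216) + (2499 + 225*62) = -⅙*(-216) + (2499 + 225*62) = 36 + (2499 + 13950) = 36 + 16449 = 16485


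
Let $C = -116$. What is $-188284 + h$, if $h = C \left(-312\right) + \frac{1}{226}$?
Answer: $- \frac{34372791}{226} \approx -1.5209 \cdot 10^{5}$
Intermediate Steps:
$h = \frac{8179393}{226}$ ($h = \left(-116\right) \left(-312\right) + \frac{1}{226} = 36192 + \frac{1}{226} = \frac{8179393}{226} \approx 36192.0$)
$-188284 + h = -188284 + \frac{8179393}{226} = - \frac{34372791}{226}$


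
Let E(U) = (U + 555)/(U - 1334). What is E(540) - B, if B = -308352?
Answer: 244830393/794 ≈ 3.0835e+5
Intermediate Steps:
E(U) = (555 + U)/(-1334 + U)
E(540) - B = (555 + 540)/(-1334 + 540) - 1*(-308352) = 1095/(-794) + 308352 = -1/794*1095 + 308352 = -1095/794 + 308352 = 244830393/794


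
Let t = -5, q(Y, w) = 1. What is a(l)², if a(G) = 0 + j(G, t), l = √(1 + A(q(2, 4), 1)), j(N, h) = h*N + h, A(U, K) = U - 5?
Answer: -50 + 50*I*√3 ≈ -50.0 + 86.603*I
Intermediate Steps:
A(U, K) = -5 + U
j(N, h) = h + N*h (j(N, h) = N*h + h = h + N*h)
l = I*√3 (l = √(1 + (-5 + 1)) = √(1 - 4) = √(-3) = I*√3 ≈ 1.732*I)
a(G) = -5 - 5*G (a(G) = 0 - 5*(1 + G) = 0 + (-5 - 5*G) = -5 - 5*G)
a(l)² = (-5 - 5*I*√3)²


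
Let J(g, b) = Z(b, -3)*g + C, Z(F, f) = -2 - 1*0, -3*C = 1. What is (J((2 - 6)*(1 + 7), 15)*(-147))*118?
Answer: -1104362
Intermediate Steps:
C = -⅓ (C = -⅓*1 = -⅓ ≈ -0.33333)
Z(F, f) = -2 (Z(F, f) = -2 + 0 = -2)
J(g, b) = -⅓ - 2*g (J(g, b) = -2*g - ⅓ = -⅓ - 2*g)
(J((2 - 6)*(1 + 7), 15)*(-147))*118 = ((-⅓ - 2*(2 - 6)*(1 + 7))*(-147))*118 = ((-⅓ - (-8)*8)*(-147))*118 = ((-⅓ - 2*(-32))*(-147))*118 = ((-⅓ + 64)*(-147))*118 = ((191/3)*(-147))*118 = -9359*118 = -1104362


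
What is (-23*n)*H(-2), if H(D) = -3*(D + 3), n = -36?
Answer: -2484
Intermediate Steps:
H(D) = -9 - 3*D (H(D) = -3*(3 + D) = -9 - 3*D)
(-23*n)*H(-2) = (-23*(-36))*(-9 - 3*(-2)) = 828*(-9 + 6) = 828*(-3) = -2484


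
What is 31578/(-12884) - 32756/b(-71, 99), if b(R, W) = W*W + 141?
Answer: -183994195/32023182 ≈ -5.7457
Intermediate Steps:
b(R, W) = 141 + W² (b(R, W) = W² + 141 = 141 + W²)
31578/(-12884) - 32756/b(-71, 99) = 31578/(-12884) - 32756/(141 + 99²) = 31578*(-1/12884) - 32756/(141 + 9801) = -15789/6442 - 32756/9942 = -15789/6442 - 32756*1/9942 = -15789/6442 - 16378/4971 = -183994195/32023182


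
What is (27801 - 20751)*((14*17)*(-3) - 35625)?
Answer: -256189950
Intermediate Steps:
(27801 - 20751)*((14*17)*(-3) - 35625) = 7050*(238*(-3) - 35625) = 7050*(-714 - 35625) = 7050*(-36339) = -256189950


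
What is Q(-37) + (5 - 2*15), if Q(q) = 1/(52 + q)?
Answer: -374/15 ≈ -24.933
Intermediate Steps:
Q(-37) + (5 - 2*15) = 1/(52 - 37) + (5 - 2*15) = 1/15 + (5 - 30) = 1/15 - 25 = -374/15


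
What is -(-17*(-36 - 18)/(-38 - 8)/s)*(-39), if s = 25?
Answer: -17901/575 ≈ -31.132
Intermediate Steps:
-(-17*(-36 - 18)/(-38 - 8)/s)*(-39) = -(-17*(-36 - 18)/(-38 - 8)/25)*(-39) = -(-17*(-54/(-46))/25)*(-39) = -(-17*(-54*(-1/46))/25)*(-39) = -(-459/(23*25))*(-39) = -(-17*27/575)*(-39) = -(-459)*(-39)/575 = -1*17901/575 = -17901/575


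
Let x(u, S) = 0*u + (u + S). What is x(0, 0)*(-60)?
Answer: 0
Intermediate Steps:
x(u, S) = S + u (x(u, S) = 0 + (S + u) = S + u)
x(0, 0)*(-60) = (0 + 0)*(-60) = 0*(-60) = 0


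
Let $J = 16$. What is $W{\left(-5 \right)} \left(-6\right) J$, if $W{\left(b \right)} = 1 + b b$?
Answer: $-2496$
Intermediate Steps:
$W{\left(b \right)} = 1 + b^{2}$
$W{\left(-5 \right)} \left(-6\right) J = \left(1 + \left(-5\right)^{2}\right) \left(-6\right) 16 = \left(1 + 25\right) \left(-6\right) 16 = 26 \left(-6\right) 16 = \left(-156\right) 16 = -2496$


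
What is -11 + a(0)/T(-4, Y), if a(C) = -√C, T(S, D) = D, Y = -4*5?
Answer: -11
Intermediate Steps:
Y = -20
-11 + a(0)/T(-4, Y) = -11 + (-√0)/(-20) = -11 - (-1)*0/20 = -11 - 1/20*0 = -11 + 0 = -11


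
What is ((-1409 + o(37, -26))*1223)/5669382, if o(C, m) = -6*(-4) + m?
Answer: -1725653/5669382 ≈ -0.30438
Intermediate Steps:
o(C, m) = 24 + m
((-1409 + o(37, -26))*1223)/5669382 = ((-1409 + (24 - 26))*1223)/5669382 = ((-1409 - 2)*1223)*(1/5669382) = -1411*1223*(1/5669382) = -1725653*1/5669382 = -1725653/5669382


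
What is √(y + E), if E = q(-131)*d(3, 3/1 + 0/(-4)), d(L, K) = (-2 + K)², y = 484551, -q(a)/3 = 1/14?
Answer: √94971954/14 ≈ 696.10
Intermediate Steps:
q(a) = -3/14
E = -3/14 (E = -3*(-2 + (3/1 + 0/(-4)))²/14 = -3*(-2 + (3*1 + 0*(-¼)))²/14 = -3*(-2 + (3 + 0))²/14 = -3*(-2 + 3)²/14 = -3/14*1² = -3/14*1 = -3/14 ≈ -0.21429)
√(y + E) = √(484551 - 3/14) = √(6783711/14) = √94971954/14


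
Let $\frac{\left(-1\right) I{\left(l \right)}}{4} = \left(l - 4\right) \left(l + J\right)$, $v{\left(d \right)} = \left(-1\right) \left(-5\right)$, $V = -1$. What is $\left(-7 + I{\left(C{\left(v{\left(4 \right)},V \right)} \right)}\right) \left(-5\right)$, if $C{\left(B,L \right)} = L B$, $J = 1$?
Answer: $755$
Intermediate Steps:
$v{\left(d \right)} = 5$
$C{\left(B,L \right)} = B L$
$I{\left(l \right)} = - 4 \left(1 + l\right) \left(-4 + l\right)$ ($I{\left(l \right)} = - 4 \left(l - 4\right) \left(l + 1\right) = - 4 \left(-4 + l\right) \left(1 + l\right) = - 4 \left(1 + l\right) \left(-4 + l\right)$)
$\left(-7 + I{\left(C{\left(v{\left(4 \right)},V \right)} \right)}\right) \left(-5\right) = \left(-7 + \left(16 - 4 \left(5 \left(-1\right)\right)^{2} + 12 \cdot 5 \left(-1\right)\right)\right) \left(-5\right) = \left(-7 + \left(16 - 4 \left(-5\right)^{2} + 12 \left(-5\right)\right)\right) \left(-5\right) = \left(-7 - 144\right) \left(-5\right) = \left(-151\right) \left(-5\right) = 755$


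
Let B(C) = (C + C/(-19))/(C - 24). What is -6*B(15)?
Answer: 180/19 ≈ 9.4737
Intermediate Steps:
B(C) = 18*C/(19*(-24 + C)) (B(C) = (C + C*(-1/19))/(-24 + C) = (C - C/19)/(-24 + C) = (18*C/19)/(-24 + C) = 18*C/(19*(-24 + C)))
-6*B(15) = -108*15/(19*(-24 + 15)) = -108*15/(19*(-9)) = -108*15*(-1)/(19*9) = -6*(-30/19) = 180/19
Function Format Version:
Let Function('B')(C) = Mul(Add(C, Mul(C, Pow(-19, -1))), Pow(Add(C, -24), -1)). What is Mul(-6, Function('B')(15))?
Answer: Rational(180, 19) ≈ 9.4737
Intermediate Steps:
Function('B')(C) = Mul(Rational(18, 19), C, Pow(Add(-24, C), -1)) (Function('B')(C) = Mul(Add(C, Mul(C, Rational(-1, 19))), Pow(Add(-24, C), -1)) = Mul(Add(C, Mul(Rational(-1, 19), C)), Pow(Add(-24, C), -1)) = Mul(Mul(Rational(18, 19), C), Pow(Add(-24, C), -1)) = Mul(Rational(18, 19), C, Pow(Add(-24, C), -1)))
Mul(-6, Function('B')(15)) = Mul(-6, Mul(Rational(18, 19), 15, Pow(Add(-24, 15), -1))) = Mul(-6, Mul(Rational(18, 19), 15, Pow(-9, -1))) = Mul(-6, Mul(Rational(18, 19), 15, Rational(-1, 9))) = Mul(-6, Rational(-30, 19)) = Rational(180, 19)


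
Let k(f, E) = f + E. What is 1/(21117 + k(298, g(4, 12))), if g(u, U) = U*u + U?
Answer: 1/21475 ≈ 4.6566e-5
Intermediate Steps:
g(u, U) = U + U*u
k(f, E) = E + f
1/(21117 + k(298, g(4, 12))) = 1/(21117 + (12*(1 + 4) + 298)) = 1/(21117 + (12*5 + 298)) = 1/(21117 + (60 + 298)) = 1/(21117 + 358) = 1/21475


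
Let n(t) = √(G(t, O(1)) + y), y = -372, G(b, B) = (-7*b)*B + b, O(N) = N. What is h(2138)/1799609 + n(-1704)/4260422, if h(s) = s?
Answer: 2138/1799609 + √2463/2130211 ≈ 0.0012113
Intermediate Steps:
G(b, B) = b - 7*B*b (G(b, B) = -7*B*b + b = b - 7*B*b)
n(t) = √(-372 - 6*t) (n(t) = √(t*(1 - 7*1) - 372) = √(t*(1 - 7) - 372) = √(t*(-6) - 372) = √(-6*t - 372) = √(-372 - 6*t))
h(2138)/1799609 + n(-1704)/4260422 = 2138/1799609 + √(-372 - 6*(-1704))/4260422 = 2138*(1/1799609) + √(-372 + 10224)*(1/4260422) = 2138/1799609 + √9852*(1/4260422) = 2138/1799609 + (2*√2463)*(1/4260422) = 2138/1799609 + √2463/2130211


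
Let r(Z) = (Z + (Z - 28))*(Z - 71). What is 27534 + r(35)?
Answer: 26022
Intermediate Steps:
r(Z) = (-71 + Z)*(-28 + 2*Z) (r(Z) = (Z + (-28 + Z))*(-71 + Z) = (-28 + 2*Z)*(-71 + Z) = (-71 + Z)*(-28 + 2*Z))
27534 + r(35) = 27534 + (1988 - 170*35 + 2*35²) = 27534 + (1988 - 5950 + 2*1225) = 27534 + (1988 - 5950 + 2450) = 27534 - 1512 = 26022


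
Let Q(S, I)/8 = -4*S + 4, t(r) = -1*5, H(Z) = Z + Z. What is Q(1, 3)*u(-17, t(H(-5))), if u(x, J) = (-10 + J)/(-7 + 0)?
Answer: 0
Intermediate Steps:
H(Z) = 2*Z
t(r) = -5
u(x, J) = 10/7 - J/7 (u(x, J) = (-10 + J)/(-7) = (-10 + J)*(-⅐) = 10/7 - J/7)
Q(S, I) = 32 - 32*S (Q(S, I) = 8*(-4*S + 4) = 8*(4 - 4*S) = 32 - 32*S)
Q(1, 3)*u(-17, t(H(-5))) = (32 - 32*1)*(10/7 - ⅐*(-5)) = (32 - 32)*(10/7 + 5/7) = 0*(15/7) = 0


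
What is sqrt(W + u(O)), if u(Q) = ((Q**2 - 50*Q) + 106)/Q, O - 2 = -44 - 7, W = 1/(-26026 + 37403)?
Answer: 2*I*sqrt(160403583495)/79639 ≈ 10.058*I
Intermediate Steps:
W = 1/11377 ≈ 8.7897e-5
O = -49 (O = 2 + (-44 - 7) = 2 - 51 = -49)
u(Q) = (106 + Q**2 - 50*Q)/Q
sqrt(W + u(O)) = sqrt(1/11377 + (-50 - 49 + 106/(-49))) = sqrt(1/11377 + (-50 - 49 + 106*(-1/49))) = sqrt(1/11377 + (-50 - 49 - 106/49)) = sqrt(1/11377 - 4957/49) = sqrt(-56395740/557473) = 2*I*sqrt(160403583495)/79639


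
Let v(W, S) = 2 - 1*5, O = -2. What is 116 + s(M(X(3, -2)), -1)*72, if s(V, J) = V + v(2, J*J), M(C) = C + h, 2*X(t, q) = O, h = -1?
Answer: -244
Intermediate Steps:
X(t, q) = -1 (X(t, q) = (1/2)*(-2) = -1)
v(W, S) = -3 (v(W, S) = 2 - 5 = -3)
M(C) = -1 + C (M(C) = C - 1 = -1 + C)
s(V, J) = -3 + V (s(V, J) = V - 3 = -3 + V)
116 + s(M(X(3, -2)), -1)*72 = 116 + (-3 + (-1 - 1))*72 = 116 + (-3 - 2)*72 = 116 - 5*72 = 116 - 360 = -244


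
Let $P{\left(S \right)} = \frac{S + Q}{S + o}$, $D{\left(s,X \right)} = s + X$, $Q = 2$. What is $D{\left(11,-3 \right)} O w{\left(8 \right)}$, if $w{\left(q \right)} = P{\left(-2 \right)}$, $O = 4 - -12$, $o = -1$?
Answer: $0$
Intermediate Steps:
$O = 16$ ($O = 4 + 12 = 16$)
$D{\left(s,X \right)} = X + s$
$P{\left(S \right)} = \frac{2 + S}{-1 + S}$ ($P{\left(S \right)} = \frac{S + 2}{S - 1} = \frac{2 + S}{-1 + S}$)
$w{\left(q \right)} = 0$ ($w{\left(q \right)} = \frac{2 - 2}{-1 - 2} = \frac{1}{-3} \cdot 0 = \left(- \frac{1}{3}\right) 0 = 0$)
$D{\left(11,-3 \right)} O w{\left(8 \right)} = \left(-3 + 11\right) 16 \cdot 0 = 8 \cdot 16 \cdot 0 = 128 \cdot 0 = 0$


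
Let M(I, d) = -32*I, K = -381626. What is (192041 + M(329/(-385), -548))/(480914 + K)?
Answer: 1173751/606760 ≈ 1.9345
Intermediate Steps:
(192041 + M(329/(-385), -548))/(480914 + K) = (192041 - 10528/(-385))/(480914 - 381626) = (192041 - 10528*(-1)/385)/99288 = (192041 - 32*(-47/55))*(1/99288) = (192041 + 1504/55)*(1/99288) = (10563759/55)*(1/99288) = 1173751/606760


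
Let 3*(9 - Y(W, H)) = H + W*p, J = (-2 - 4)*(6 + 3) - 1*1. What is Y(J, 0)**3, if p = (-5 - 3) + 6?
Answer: -571787/27 ≈ -21177.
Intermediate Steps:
J = -55 (J = -6*9 - 1 = -54 - 1 = -55)
p = -2 (p = -8 + 6 = -2)
Y(W, H) = 9 - H/3 + 2*W/3 (Y(W, H) = 9 - (H + W*(-2))/3 = 9 - (H - 2*W)/3 = 9 + (-H/3 + 2*W/3) = 9 - H/3 + 2*W/3)
Y(J, 0)**3 = (9 - 1/3*0 + (2/3)*(-55))**3 = (9 + 0 - 110/3)**3 = (-83/3)**3 = -571787/27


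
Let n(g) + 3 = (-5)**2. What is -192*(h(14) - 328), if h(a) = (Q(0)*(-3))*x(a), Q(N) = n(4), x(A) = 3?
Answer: 100992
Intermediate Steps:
n(g) = 22 (n(g) = -3 + (-5)**2 = -3 + 25 = 22)
Q(N) = 22
h(a) = -198 (h(a) = (22*(-3))*3 = -66*3 = -198)
-192*(h(14) - 328) = -192*(-198 - 328) = -192*(-526) = 100992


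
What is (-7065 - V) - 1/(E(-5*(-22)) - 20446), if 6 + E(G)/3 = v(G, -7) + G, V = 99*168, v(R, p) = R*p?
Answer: -531855467/22444 ≈ -23697.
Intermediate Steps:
V = 16632
E(G) = -18 - 18*G (E(G) = -18 + 3*(G*(-7) + G) = -18 + 3*(-7*G + G) = -18 + 3*(-6*G) = -18 - 18*G)
(-7065 - V) - 1/(E(-5*(-22)) - 20446) = (-7065 - 1*16632) - 1/((-18 - (-90)*(-22)) - 20446) = (-7065 - 16632) - 1/((-18 - 18*110) - 20446) = -23697 - 1/((-18 - 1980) - 20446) = -23697 - 1/(-1998 - 20446) = -23697 - 1/(-22444) = -23697 - 1*(-1/22444) = -23697 + 1/22444 = -531855467/22444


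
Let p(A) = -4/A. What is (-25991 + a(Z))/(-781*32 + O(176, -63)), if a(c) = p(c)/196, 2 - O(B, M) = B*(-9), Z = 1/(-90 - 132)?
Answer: 1273337/1146894 ≈ 1.1102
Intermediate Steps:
Z = -1/222 (Z = 1/(-222) = -1/222 ≈ -0.0045045)
O(B, M) = 2 + 9*B (O(B, M) = 2 - B*(-9) = 2 - (-9)*B = 2 + 9*B)
a(c) = -1/(49*c) (a(c) = -4/c/196 = -4/c*(1/196) = -1/(49*c))
(-25991 + a(Z))/(-781*32 + O(176, -63)) = (-25991 - 1/(49*(-1/222)))/(-781*32 + (2 + 9*176)) = (-25991 - 1/49*(-222))/(-24992 + (2 + 1584)) = (-25991 + 222/49)/(-24992 + 1586) = -1273337/49/(-23406) = -1273337/49*(-1/23406) = 1273337/1146894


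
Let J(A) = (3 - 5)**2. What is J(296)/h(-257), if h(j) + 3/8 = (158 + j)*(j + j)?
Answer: 32/407085 ≈ 7.8608e-5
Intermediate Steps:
J(A) = 4 (J(A) = (-2)**2 = 4)
h(j) = -3/8 + 2*j*(158 + j) (h(j) = -3/8 + (158 + j)*(j + j) = -3/8 + (158 + j)*(2*j) = -3/8 + 2*j*(158 + j))
J(296)/h(-257) = 4/(-3/8 + 2*(-257)**2 + 316*(-257)) = 4/(-3/8 + 2*66049 - 81212) = 4/(-3/8 + 132098 - 81212) = 4/(407085/8) = 4*(8/407085) = 32/407085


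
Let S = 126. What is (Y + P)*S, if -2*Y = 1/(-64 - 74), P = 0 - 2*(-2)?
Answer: 23205/46 ≈ 504.46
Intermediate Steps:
P = 4 (P = 0 + 4 = 4)
Y = 1/276 (Y = -1/(2*(-64 - 74)) = -½/(-138) = -½*(-1/138) = 1/276 ≈ 0.0036232)
(Y + P)*S = (1/276 + 4)*126 = (1105/276)*126 = 23205/46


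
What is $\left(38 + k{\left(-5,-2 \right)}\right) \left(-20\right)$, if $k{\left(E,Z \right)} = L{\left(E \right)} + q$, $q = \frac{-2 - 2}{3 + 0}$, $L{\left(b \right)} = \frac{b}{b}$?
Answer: $- \frac{2260}{3} \approx -753.33$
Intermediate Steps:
$L{\left(b \right)} = 1$
$q = - \frac{4}{3} \approx -1.3333$
$k{\left(E,Z \right)} = - \frac{1}{3}$ ($k{\left(E,Z \right)} = 1 - \frac{4}{3} = - \frac{1}{3}$)
$\left(38 + k{\left(-5,-2 \right)}\right) \left(-20\right) = \left(38 - \frac{1}{3}\right) \left(-20\right) = \frac{113}{3} \left(-20\right) = - \frac{2260}{3}$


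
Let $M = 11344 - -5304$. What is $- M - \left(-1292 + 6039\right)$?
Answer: $-21395$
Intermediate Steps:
$M = 16648$ ($M = 11344 + 5304 = 16648$)
$- M - \left(-1292 + 6039\right) = \left(-1\right) 16648 - \left(-1292 + 6039\right) = -16648 - 4747 = -21395$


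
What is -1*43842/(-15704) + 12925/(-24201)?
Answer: 429023021/190026252 ≈ 2.2577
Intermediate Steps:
-1*43842/(-15704) + 12925/(-24201) = -43842*(-1/15704) + 12925*(-1/24201) = 21921/7852 - 12925/24201 = 429023021/190026252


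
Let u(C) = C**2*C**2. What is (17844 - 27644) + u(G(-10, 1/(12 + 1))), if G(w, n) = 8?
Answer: -5704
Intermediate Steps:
u(C) = C**4
(17844 - 27644) + u(G(-10, 1/(12 + 1))) = (17844 - 27644) + 8**4 = -9800 + 4096 = -5704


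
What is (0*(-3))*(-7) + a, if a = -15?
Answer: -15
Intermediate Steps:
(0*(-3))*(-7) + a = (0*(-3))*(-7) - 15 = 0*(-7) - 15 = 0 - 15 = -15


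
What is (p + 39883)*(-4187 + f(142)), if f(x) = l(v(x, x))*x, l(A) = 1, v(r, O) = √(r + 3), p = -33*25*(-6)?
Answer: -181349485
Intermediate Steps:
p = 4950 (p = -825*(-6) = 4950)
v(r, O) = √(3 + r)
f(x) = x (f(x) = 1*x = x)
(p + 39883)*(-4187 + f(142)) = (4950 + 39883)*(-4187 + 142) = 44833*(-4045) = -181349485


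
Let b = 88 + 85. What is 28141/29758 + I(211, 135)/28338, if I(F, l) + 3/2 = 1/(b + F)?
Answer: 153103698911/161910183168 ≈ 0.94561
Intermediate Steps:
b = 173
I(F, l) = -3/2 + 1/(173 + F)
28141/29758 + I(211, 135)/28338 = 28141/29758 + ((-517 - 3*211)/(2*(173 + 211)))/28338 = 28141*(1/29758) + ((1/2)*(-517 - 633)/384)*(1/28338) = 28141/29758 + ((1/2)*(1/384)*(-1150))*(1/28338) = 28141/29758 - 575/384*1/28338 = 28141/29758 - 575/10881792 = 153103698911/161910183168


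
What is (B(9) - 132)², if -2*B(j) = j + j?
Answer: 19881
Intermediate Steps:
B(j) = -j (B(j) = -(j + j)/2 = -j)
(B(9) - 132)² = (-1*9 - 132)² = (-9 - 132)² = (-141)² = 19881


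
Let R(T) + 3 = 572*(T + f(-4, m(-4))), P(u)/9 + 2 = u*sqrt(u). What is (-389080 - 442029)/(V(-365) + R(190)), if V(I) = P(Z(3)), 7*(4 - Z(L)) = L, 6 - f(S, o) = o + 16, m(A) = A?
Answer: -29997101612849/3797942218822 + 6544983375*sqrt(7)/3797942218822 ≈ -7.8937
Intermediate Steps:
f(S, o) = -10 - o (f(S, o) = 6 - (o + 16) = 6 - (16 + o) = 6 + (-16 - o) = -10 - o)
Z(L) = 4 - L/7
P(u) = -18 + 9*u**(3/2) (P(u) = -18 + 9*(u*sqrt(u)) = -18 + 9*u**(3/2))
V(I) = -18 + 1125*sqrt(7)/49 (V(I) = -18 + 9*(4 - 1/7*3)**(3/2) = -18 + 9*(4 - 3/7)**(3/2) = -18 + 9*(25/7)**(3/2) = -18 + 9*(125*sqrt(7)/49) = -18 + 1125*sqrt(7)/49)
R(T) = -3435 + 572*T (R(T) = -3 + 572*(T + (-10 - 1*(-4))) = -3 + 572*(T + (-10 + 4)) = -3 + 572*(T - 6) = -3 + 572*(-6 + T) = -3 + (-3432 + 572*T) = -3435 + 572*T)
(-389080 - 442029)/(V(-365) + R(190)) = (-389080 - 442029)/((-18 + 1125*sqrt(7)/49) + (-3435 + 572*190)) = -831109/((-18 + 1125*sqrt(7)/49) + (-3435 + 108680)) = -831109/((-18 + 1125*sqrt(7)/49) + 105245) = -831109/(105227 + 1125*sqrt(7)/49)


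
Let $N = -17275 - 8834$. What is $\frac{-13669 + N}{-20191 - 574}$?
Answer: $\frac{39778}{20765} \approx 1.9156$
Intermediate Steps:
$N = -26109$ ($N = -17275 - 8834 = -26109$)
$\frac{-13669 + N}{-20191 - 574} = \frac{-13669 - 26109}{-20191 - 574} = - \frac{39778}{-20765} = \left(-39778\right) \left(- \frac{1}{20765}\right) = \frac{39778}{20765}$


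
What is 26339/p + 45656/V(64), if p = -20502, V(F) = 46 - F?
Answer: -5780947/2278 ≈ -2537.7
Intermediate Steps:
26339/p + 45656/V(64) = 26339/(-20502) + 45656/(46 - 1*64) = 26339*(-1/20502) + 45656/(46 - 64) = -26339/20502 + 45656/(-18) = -26339/20502 + 45656*(-1/18) = -26339/20502 - 22828/9 = -5780947/2278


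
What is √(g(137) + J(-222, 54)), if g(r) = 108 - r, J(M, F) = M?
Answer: I*√251 ≈ 15.843*I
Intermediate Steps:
√(g(137) + J(-222, 54)) = √((108 - 1*137) - 222) = √((108 - 137) - 222) = √(-29 - 222) = √(-251) = I*√251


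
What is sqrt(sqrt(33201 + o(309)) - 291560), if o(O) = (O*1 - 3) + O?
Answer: sqrt(-291560 + 2*sqrt(8454)) ≈ 539.79*I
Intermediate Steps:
o(O) = -3 + 2*O (o(O) = (O - 3) + O = (-3 + O) + O = -3 + 2*O)
sqrt(sqrt(33201 + o(309)) - 291560) = sqrt(sqrt(33201 + (-3 + 2*309)) - 291560) = sqrt(sqrt(33201 + (-3 + 618)) - 291560) = sqrt(sqrt(33201 + 615) - 291560) = sqrt(sqrt(33816) - 291560) = sqrt(2*sqrt(8454) - 291560) = sqrt(-291560 + 2*sqrt(8454))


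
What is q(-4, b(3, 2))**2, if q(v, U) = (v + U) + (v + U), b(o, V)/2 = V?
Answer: 0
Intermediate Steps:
b(o, V) = 2*V
q(v, U) = 2*U + 2*v (q(v, U) = (U + v) + (U + v) = 2*U + 2*v)
q(-4, b(3, 2))**2 = (2*(2*2) + 2*(-4))**2 = (2*4 - 8)**2 = (8 - 8)**2 = 0**2 = 0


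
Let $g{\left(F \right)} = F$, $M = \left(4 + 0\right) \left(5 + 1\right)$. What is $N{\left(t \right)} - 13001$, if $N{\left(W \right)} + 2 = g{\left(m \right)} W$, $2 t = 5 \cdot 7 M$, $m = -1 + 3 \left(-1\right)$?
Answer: $-14683$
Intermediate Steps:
$M = 24$ ($M = 4 \cdot 6 = 24$)
$m = -4$ ($m = -1 - 3 = -4$)
$t = 420$ ($t = \frac{5 \cdot 7 \cdot 24}{2} = \frac{35 \cdot 24}{2} = \frac{1}{2} \cdot 840 = 420$)
$N{\left(W \right)} = -2 - 4 W$
$N{\left(t \right)} - 13001 = \left(-2 - 1680\right) - 13001 = -1682 - 13001 = -14683$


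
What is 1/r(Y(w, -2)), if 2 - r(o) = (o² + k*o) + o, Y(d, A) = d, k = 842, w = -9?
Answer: 1/7508 ≈ 0.00013319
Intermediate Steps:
r(o) = 2 - o² - 843*o (r(o) = 2 - ((o² + 842*o) + o) = 2 - (o² + 843*o) = 2 + (-o² - 843*o) = 2 - o² - 843*o)
1/r(Y(w, -2)) = 1/(2 - 1*(-9)² - 843*(-9)) = 1/(2 - 1*81 + 7587) = 1/(2 - 81 + 7587) = 1/7508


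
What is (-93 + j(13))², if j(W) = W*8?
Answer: 121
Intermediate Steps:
j(W) = 8*W
(-93 + j(13))² = (-93 + 8*13)² = (-93 + 104)² = 11² = 121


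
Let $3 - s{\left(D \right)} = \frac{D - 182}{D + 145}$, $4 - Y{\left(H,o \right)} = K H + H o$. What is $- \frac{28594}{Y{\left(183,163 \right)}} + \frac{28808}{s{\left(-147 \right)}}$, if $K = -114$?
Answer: $- \frac{507176346}{2895049} \approx -175.19$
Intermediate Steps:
$Y{\left(H,o \right)} = 4 + 114 H - H o$ ($Y{\left(H,o \right)} = 4 - \left(- 114 H + H o\right) = 4 + 114 H - H o$)
$s{\left(D \right)} = 3 - \frac{-182 + D}{145 + D}$ ($s{\left(D \right)} = 3 - \frac{D - 182}{D + 145} = 3 - \frac{-182 + D}{145 + D}$)
$- \frac{28594}{Y{\left(183,163 \right)}} + \frac{28808}{s{\left(-147 \right)}} = - \frac{28594}{4 + 114 \cdot 183 - 183 \cdot 163} + \frac{28808}{\frac{1}{145 - 147} \left(617 + 2 \left(-147\right)\right)} = - \frac{28594}{4 + 20862 - 29829} + \frac{28808}{\frac{1}{-2} \left(617 - 294\right)} = - \frac{28594}{-8963} + \frac{28808}{\left(- \frac{1}{2}\right) 323} = \left(-28594\right) \left(- \frac{1}{8963}\right) + \frac{28808}{- \frac{323}{2}} = \frac{28594}{8963} + 28808 \left(- \frac{2}{323}\right) = \frac{28594}{8963} - \frac{57616}{323} = - \frac{507176346}{2895049}$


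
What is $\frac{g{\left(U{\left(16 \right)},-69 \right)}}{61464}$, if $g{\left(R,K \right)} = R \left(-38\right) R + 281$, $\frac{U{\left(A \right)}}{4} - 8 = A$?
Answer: $- \frac{349927}{61464} \approx -5.6932$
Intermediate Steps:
$U{\left(A \right)} = 32 + 4 A$
$g{\left(R,K \right)} = 281 - 38 R^{2}$ ($g{\left(R,K \right)} = - 38 R R + 281 = - 38 R^{2} + 281 = 281 - 38 R^{2}$)
$\frac{g{\left(U{\left(16 \right)},-69 \right)}}{61464} = \frac{281 - 38 \left(32 + 4 \cdot 16\right)^{2}}{61464} = \left(281 - 38 \left(32 + 64\right)^{2}\right) \frac{1}{61464} = \left(281 - 38 \cdot 96^{2}\right) \frac{1}{61464} = \left(281 - 350208\right) \frac{1}{61464} = \left(-349927\right) \frac{1}{61464} = - \frac{349927}{61464}$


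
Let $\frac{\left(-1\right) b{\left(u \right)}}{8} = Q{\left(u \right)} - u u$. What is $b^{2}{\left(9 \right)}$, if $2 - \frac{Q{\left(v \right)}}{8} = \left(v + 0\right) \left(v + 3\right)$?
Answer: $55234624$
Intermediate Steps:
$Q{\left(v \right)} = 16 - 8 v \left(3 + v\right)$ ($Q{\left(v \right)} = 16 - 8 \left(v + 0\right) \left(v + 3\right) = 16 - 8 v \left(3 + v\right)$)
$b{\left(u \right)} = -128 + 72 u^{2} + 192 u$ ($b{\left(u \right)} = - 8 \left(\left(16 - 24 u - 8 u^{2}\right) - u u\right) = - 8 \left(\left(16 - 24 u - 8 u^{2}\right) - u^{2}\right) = - 8 \left(16 - 24 u - 9 u^{2}\right) = -128 + 72 u^{2} + 192 u$)
$b^{2}{\left(9 \right)} = \left(-128 + 72 \cdot 9^{2} + 192 \cdot 9\right)^{2} = \left(-128 + 72 \cdot 81 + 1728\right)^{2} = \left(-128 + 5832 + 1728\right)^{2} = 7432^{2} = 55234624$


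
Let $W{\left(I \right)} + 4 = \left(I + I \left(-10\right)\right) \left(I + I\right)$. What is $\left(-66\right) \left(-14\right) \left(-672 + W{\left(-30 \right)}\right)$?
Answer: $-15593424$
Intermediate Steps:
$W{\left(I \right)} = -4 - 18 I^{2}$ ($W{\left(I \right)} = -4 + \left(I + I \left(-10\right)\right) \left(I + I\right) = -4 + \left(I - 10 I\right) 2 I = -4 + - 9 I 2 I = -4 - 18 I^{2}$)
$\left(-66\right) \left(-14\right) \left(-672 + W{\left(-30 \right)}\right) = \left(-66\right) \left(-14\right) \left(-672 - \left(4 + 18 \left(-30\right)^{2}\right)\right) = 924 \left(-672 - 16204\right) = 924 \left(-16876\right) = -15593424$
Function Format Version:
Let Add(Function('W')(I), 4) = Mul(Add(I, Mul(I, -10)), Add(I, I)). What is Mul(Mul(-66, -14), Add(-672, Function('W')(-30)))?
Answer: -15593424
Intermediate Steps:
Function('W')(I) = Add(-4, Mul(-18, Pow(I, 2))) (Function('W')(I) = Add(-4, Mul(Add(I, Mul(I, -10)), Add(I, I))) = Add(-4, Mul(Add(I, Mul(-10, I)), Mul(2, I))) = Add(-4, Mul(Mul(-9, I), Mul(2, I))) = Add(-4, Mul(-18, Pow(I, 2))))
Mul(Mul(-66, -14), Add(-672, Function('W')(-30))) = Mul(Mul(-66, -14), Add(-672, Add(-4, Mul(-18, Pow(-30, 2))))) = Mul(924, Add(-672, Add(-4, Mul(-18, 900)))) = Mul(924, Add(-672, Add(-4, -16200))) = Mul(924, Add(-672, -16204)) = Mul(924, -16876) = -15593424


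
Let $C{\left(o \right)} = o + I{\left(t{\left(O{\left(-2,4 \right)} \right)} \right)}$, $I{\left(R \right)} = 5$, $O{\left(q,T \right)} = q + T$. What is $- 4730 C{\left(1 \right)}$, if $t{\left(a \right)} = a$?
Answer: $-28380$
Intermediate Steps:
$O{\left(q,T \right)} = T + q$
$C{\left(o \right)} = 5 + o$ ($C{\left(o \right)} = o + 5 = 5 + o$)
$- 4730 C{\left(1 \right)} = - 4730 \left(5 + 1\right) = \left(-4730\right) 6 = -28380$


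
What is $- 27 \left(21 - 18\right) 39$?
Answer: $-3159$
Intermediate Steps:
$- 27 \left(21 - 18\right) 39 = \left(-27\right) 3 \cdot 39 = \left(-81\right) 39 = -3159$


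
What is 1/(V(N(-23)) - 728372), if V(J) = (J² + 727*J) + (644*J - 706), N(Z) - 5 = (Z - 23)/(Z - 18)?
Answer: -1681/1211408156 ≈ -1.3876e-6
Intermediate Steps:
N(Z) = 5 + (-23 + Z)/(-18 + Z) (N(Z) = 5 + (Z - 23)/(Z - 18) = 5 + (-23 + Z)/(-18 + Z))
V(J) = -706 + J² + 1371*J (V(J) = (J² + 727*J) + (-706 + 644*J) = -706 + J² + 1371*J)
1/(V(N(-23)) - 728372) = 1/((-706 + ((-113 + 6*(-23))/(-18 - 23))² + 1371*((-113 + 6*(-23))/(-18 - 23))) - 728372) = 1/((-706 + ((-113 - 138)/(-41))² + 1371*((-113 - 138)/(-41))) - 728372) = 1/((-706 + (-1/41*(-251))² + 1371*(-1/41*(-251))) - 728372) = 1/((-706 + (251/41)² + 1371*(251/41)) - 728372) = 1/((-706 + 63001/1681 + 344121/41) - 728372) = 1/(12985176/1681 - 728372) = 1/(-1211408156/1681) = -1681/1211408156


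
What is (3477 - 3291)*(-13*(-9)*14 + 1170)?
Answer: 522288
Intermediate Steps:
(3477 - 3291)*(-13*(-9)*14 + 1170) = 186*(117*14 + 1170) = 186*(1638 + 1170) = 186*2808 = 522288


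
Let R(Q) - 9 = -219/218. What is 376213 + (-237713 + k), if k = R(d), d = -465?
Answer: 30194743/218 ≈ 1.3851e+5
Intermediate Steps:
R(Q) = 1743/218 (R(Q) = 9 - 219/218 = 1743/218)
k = 1743/218 ≈ 7.9954
376213 + (-237713 + k) = 376213 + (-237713 + 1743/218) = 376213 - 51819691/218 = 30194743/218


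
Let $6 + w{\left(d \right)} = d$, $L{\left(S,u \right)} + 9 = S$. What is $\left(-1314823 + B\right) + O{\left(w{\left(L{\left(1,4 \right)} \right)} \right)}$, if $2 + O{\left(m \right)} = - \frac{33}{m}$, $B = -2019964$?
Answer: $- \frac{46687013}{14} \approx -3.3348 \cdot 10^{6}$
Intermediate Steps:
$L{\left(S,u \right)} = -9 + S$
$w{\left(d \right)} = -6 + d$
$O{\left(m \right)} = -2 - \frac{33}{m}$
$\left(-1314823 + B\right) + O{\left(w{\left(L{\left(1,4 \right)} \right)} \right)} = \left(-1314823 - 2019964\right) - \left(2 + \frac{33}{-6 + \left(-9 + 1\right)}\right) = -3334787 - \left(2 + \frac{33}{-6 - 8}\right) = -3334787 - \left(2 + \frac{33}{-14}\right) = -3334787 - - \frac{5}{14} = -3334787 + \left(-2 + \frac{33}{14}\right) = -3334787 + \frac{5}{14} = - \frac{46687013}{14}$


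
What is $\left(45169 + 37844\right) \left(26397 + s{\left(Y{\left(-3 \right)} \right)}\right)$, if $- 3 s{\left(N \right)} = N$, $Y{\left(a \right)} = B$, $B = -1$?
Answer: $2191321832$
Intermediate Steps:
$Y{\left(a \right)} = -1$
$s{\left(N \right)} = - \frac{N}{3}$
$\left(45169 + 37844\right) \left(26397 + s{\left(Y{\left(-3 \right)} \right)}\right) = \left(45169 + 37844\right) \left(26397 - - \frac{1}{3}\right) = 83013 \left(26397 + \frac{1}{3}\right) = 83013 \cdot \frac{79192}{3} = 2191321832$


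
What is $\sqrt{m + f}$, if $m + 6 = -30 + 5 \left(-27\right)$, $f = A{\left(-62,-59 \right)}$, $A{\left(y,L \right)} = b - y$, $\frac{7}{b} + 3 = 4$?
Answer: $i \sqrt{102} \approx 10.1 i$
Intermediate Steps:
$b = 7$ ($b = \frac{7}{-3 + 4} = \frac{7}{1} = 7 \cdot 1 = 7$)
$A{\left(y,L \right)} = 7 - y$
$f = 69$ ($f = 7 - -62 = 7 + 62 = 69$)
$m = -171$ ($m = -6 + \left(-30 + 5 \left(-27\right)\right) = -6 - 165 = -171$)
$\sqrt{m + f} = \sqrt{-171 + 69} = \sqrt{-102} = i \sqrt{102}$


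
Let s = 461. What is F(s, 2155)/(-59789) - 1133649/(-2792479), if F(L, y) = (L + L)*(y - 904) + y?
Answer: -3159144765322/166959526931 ≈ -18.922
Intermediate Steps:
F(L, y) = y + 2*L*(-904 + y) (F(L, y) = (2*L)*(-904 + y) + y = 2*L*(-904 + y) + y = y + 2*L*(-904 + y))
F(s, 2155)/(-59789) - 1133649/(-2792479) = (2155 - 1808*461 + 2*461*2155)/(-59789) - 1133649/(-2792479) = (2155 - 833488 + 1986910)*(-1/59789) - 1133649*(-1/2792479) = 1155577*(-1/59789) + 1133649/2792479 = -1155577/59789 + 1133649/2792479 = -3159144765322/166959526931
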